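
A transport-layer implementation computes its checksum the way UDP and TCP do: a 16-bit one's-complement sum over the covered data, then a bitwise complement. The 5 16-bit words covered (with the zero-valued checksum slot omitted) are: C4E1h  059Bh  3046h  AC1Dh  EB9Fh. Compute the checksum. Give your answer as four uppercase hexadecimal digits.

One's-complement addition (fold any carry out of bit 15 back into bit 0):
  0xC4E1 + 0x059B = 0x0CA7C
  0xCA7C + 0x3046 = 0x0FAC2
  0xFAC2 + 0xAC1D = 0x1A6DF → wrap carry → 0xA6E0
  0xA6E0 + 0xEB9F = 0x1927F → wrap carry → 0x9280
One's-complement sum = 0x9280.
Checksum = ~0x9280 & 0xFFFF = 0x6D7F.

6D7F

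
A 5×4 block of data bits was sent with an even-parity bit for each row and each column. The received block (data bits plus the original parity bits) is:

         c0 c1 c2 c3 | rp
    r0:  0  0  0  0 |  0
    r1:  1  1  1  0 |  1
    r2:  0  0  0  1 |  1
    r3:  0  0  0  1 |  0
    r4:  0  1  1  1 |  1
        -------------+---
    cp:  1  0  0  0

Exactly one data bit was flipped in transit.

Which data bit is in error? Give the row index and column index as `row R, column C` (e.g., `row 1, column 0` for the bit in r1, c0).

Recompute each row's even parity and compare to rp:
  r0: data parity 0, sent rp 0 → ok
  r1: data parity 1, sent rp 1 → ok
  r2: data parity 1, sent rp 1 → ok
  r3: data parity 1, sent rp 0 → mismatch
  r4: data parity 1, sent rp 1 → ok
Recompute each column's even parity and compare to cp:
  c0: data parity 1, sent cp 1 → ok
  c1: data parity 0, sent cp 0 → ok
  c2: data parity 0, sent cp 0 → ok
  c3: data parity 1, sent cp 0 → mismatch
Exactly one row (r3) and one column (c3) fail → the flipped bit is at their intersection.

row 3, column 3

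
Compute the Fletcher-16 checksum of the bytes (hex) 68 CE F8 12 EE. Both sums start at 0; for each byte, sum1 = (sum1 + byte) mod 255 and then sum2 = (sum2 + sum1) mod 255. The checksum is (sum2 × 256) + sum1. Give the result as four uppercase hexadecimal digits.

Running sums (mod 255):
  after byte 0 (68): sum1=104, sum2=104
  after byte 1 (CE): sum1=55, sum2=159
  after byte 2 (F8): sum1=48, sum2=207
  after byte 3 (12): sum1=66, sum2=18
  after byte 4 (EE): sum1=49, sum2=67
Checksum = sum2·256 + sum1 = 67·256 + 49 = 17201 = 0x4331.

4331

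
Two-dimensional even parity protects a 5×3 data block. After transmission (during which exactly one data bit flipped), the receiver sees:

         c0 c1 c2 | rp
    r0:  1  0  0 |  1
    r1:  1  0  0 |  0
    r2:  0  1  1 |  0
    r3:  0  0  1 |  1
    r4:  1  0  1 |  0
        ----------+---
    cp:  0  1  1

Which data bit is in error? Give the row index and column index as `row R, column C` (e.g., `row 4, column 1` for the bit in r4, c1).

row 1, column 0

Recompute each row's even parity and compare to rp:
  r0: data parity 1, sent rp 1 → ok
  r1: data parity 1, sent rp 0 → mismatch
  r2: data parity 0, sent rp 0 → ok
  r3: data parity 1, sent rp 1 → ok
  r4: data parity 0, sent rp 0 → ok
Recompute each column's even parity and compare to cp:
  c0: data parity 1, sent cp 0 → mismatch
  c1: data parity 1, sent cp 1 → ok
  c2: data parity 1, sent cp 1 → ok
Exactly one row (r1) and one column (c0) fail → the flipped bit is at their intersection.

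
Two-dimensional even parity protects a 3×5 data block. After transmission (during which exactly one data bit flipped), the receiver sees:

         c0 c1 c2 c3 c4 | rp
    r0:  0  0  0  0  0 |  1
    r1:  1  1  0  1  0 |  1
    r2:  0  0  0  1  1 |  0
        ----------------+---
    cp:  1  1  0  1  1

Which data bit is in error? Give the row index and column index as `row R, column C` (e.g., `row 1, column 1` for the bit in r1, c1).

Recompute each row's even parity and compare to rp:
  r0: data parity 0, sent rp 1 → mismatch
  r1: data parity 1, sent rp 1 → ok
  r2: data parity 0, sent rp 0 → ok
Recompute each column's even parity and compare to cp:
  c0: data parity 1, sent cp 1 → ok
  c1: data parity 1, sent cp 1 → ok
  c2: data parity 0, sent cp 0 → ok
  c3: data parity 0, sent cp 1 → mismatch
  c4: data parity 1, sent cp 1 → ok
Exactly one row (r0) and one column (c3) fail → the flipped bit is at their intersection.

row 0, column 3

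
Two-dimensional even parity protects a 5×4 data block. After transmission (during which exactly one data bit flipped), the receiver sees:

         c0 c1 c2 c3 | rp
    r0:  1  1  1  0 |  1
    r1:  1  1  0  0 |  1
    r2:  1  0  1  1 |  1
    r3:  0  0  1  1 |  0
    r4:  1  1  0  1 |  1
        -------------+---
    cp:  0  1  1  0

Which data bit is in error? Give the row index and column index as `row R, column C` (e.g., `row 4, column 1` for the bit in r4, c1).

Recompute each row's even parity and compare to rp:
  r0: data parity 1, sent rp 1 → ok
  r1: data parity 0, sent rp 1 → mismatch
  r2: data parity 1, sent rp 1 → ok
  r3: data parity 0, sent rp 0 → ok
  r4: data parity 1, sent rp 1 → ok
Recompute each column's even parity and compare to cp:
  c0: data parity 0, sent cp 0 → ok
  c1: data parity 1, sent cp 1 → ok
  c2: data parity 1, sent cp 1 → ok
  c3: data parity 1, sent cp 0 → mismatch
Exactly one row (r1) and one column (c3) fail → the flipped bit is at their intersection.

row 1, column 3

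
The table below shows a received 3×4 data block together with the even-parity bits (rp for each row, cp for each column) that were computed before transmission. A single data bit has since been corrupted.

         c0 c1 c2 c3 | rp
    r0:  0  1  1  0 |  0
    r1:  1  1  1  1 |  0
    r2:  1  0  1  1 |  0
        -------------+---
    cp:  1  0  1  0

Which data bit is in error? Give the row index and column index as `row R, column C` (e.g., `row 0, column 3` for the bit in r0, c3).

Recompute each row's even parity and compare to rp:
  r0: data parity 0, sent rp 0 → ok
  r1: data parity 0, sent rp 0 → ok
  r2: data parity 1, sent rp 0 → mismatch
Recompute each column's even parity and compare to cp:
  c0: data parity 0, sent cp 1 → mismatch
  c1: data parity 0, sent cp 0 → ok
  c2: data parity 1, sent cp 1 → ok
  c3: data parity 0, sent cp 0 → ok
Exactly one row (r2) and one column (c0) fail → the flipped bit is at their intersection.

row 2, column 0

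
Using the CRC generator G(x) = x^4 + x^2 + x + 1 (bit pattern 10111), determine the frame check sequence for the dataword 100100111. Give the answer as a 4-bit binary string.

1000

Append 4 zeros: 1001001110000. Divide by 10111 (XOR where the leading bit is 1):
  pos 0: 10010 XOR 10111 = 00101
  pos 2: 10101 XOR 10111 = 00010
  pos 5: 10110 XOR 10111 = 00001
Remainder (last 4 bits) = 1000. This is the CRC / FCS.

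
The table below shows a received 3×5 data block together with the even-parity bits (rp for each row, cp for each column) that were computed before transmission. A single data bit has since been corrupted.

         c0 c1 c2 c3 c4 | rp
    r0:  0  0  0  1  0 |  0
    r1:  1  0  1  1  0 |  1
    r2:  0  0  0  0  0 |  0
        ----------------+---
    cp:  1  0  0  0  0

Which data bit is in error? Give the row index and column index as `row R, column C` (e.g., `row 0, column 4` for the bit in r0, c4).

row 0, column 2

Recompute each row's even parity and compare to rp:
  r0: data parity 1, sent rp 0 → mismatch
  r1: data parity 1, sent rp 1 → ok
  r2: data parity 0, sent rp 0 → ok
Recompute each column's even parity and compare to cp:
  c0: data parity 1, sent cp 1 → ok
  c1: data parity 0, sent cp 0 → ok
  c2: data parity 1, sent cp 0 → mismatch
  c3: data parity 0, sent cp 0 → ok
  c4: data parity 0, sent cp 0 → ok
Exactly one row (r0) and one column (c2) fail → the flipped bit is at their intersection.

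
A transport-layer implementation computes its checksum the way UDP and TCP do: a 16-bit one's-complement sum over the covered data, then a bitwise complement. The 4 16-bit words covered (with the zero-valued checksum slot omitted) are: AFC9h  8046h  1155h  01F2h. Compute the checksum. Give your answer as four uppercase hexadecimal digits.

BCA8

One's-complement addition (fold any carry out of bit 15 back into bit 0):
  0xAFC9 + 0x8046 = 0x1300F → wrap carry → 0x3010
  0x3010 + 0x1155 = 0x04165
  0x4165 + 0x01F2 = 0x04357
One's-complement sum = 0x4357.
Checksum = ~0x4357 & 0xFFFF = 0xBCA8.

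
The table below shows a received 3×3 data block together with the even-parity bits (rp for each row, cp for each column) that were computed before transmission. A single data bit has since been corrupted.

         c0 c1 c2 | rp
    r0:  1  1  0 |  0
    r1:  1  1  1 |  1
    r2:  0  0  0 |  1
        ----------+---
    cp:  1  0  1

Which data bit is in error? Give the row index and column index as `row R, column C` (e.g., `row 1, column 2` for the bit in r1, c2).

row 2, column 0

Recompute each row's even parity and compare to rp:
  r0: data parity 0, sent rp 0 → ok
  r1: data parity 1, sent rp 1 → ok
  r2: data parity 0, sent rp 1 → mismatch
Recompute each column's even parity and compare to cp:
  c0: data parity 0, sent cp 1 → mismatch
  c1: data parity 0, sent cp 0 → ok
  c2: data parity 1, sent cp 1 → ok
Exactly one row (r2) and one column (c0) fail → the flipped bit is at their intersection.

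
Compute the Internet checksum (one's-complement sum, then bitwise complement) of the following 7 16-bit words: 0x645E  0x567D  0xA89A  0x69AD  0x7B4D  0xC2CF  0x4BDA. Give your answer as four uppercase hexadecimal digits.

One's-complement addition (fold any carry out of bit 15 back into bit 0):
  0x645E + 0x567D = 0x0BADB
  0xBADB + 0xA89A = 0x16375 → wrap carry → 0x6376
  0x6376 + 0x69AD = 0x0CD23
  0xCD23 + 0x7B4D = 0x14870 → wrap carry → 0x4871
  0x4871 + 0xC2CF = 0x10B40 → wrap carry → 0x0B41
  0x0B41 + 0x4BDA = 0x0571B
One's-complement sum = 0x571B.
Checksum = ~0x571B & 0xFFFF = 0xA8E4.

A8E4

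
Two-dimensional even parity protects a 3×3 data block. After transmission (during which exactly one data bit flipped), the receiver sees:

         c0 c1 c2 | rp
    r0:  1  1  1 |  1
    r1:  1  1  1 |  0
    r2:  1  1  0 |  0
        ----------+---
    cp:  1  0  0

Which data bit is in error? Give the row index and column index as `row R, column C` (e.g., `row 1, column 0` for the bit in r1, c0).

Recompute each row's even parity and compare to rp:
  r0: data parity 1, sent rp 1 → ok
  r1: data parity 1, sent rp 0 → mismatch
  r2: data parity 0, sent rp 0 → ok
Recompute each column's even parity and compare to cp:
  c0: data parity 1, sent cp 1 → ok
  c1: data parity 1, sent cp 0 → mismatch
  c2: data parity 0, sent cp 0 → ok
Exactly one row (r1) and one column (c1) fail → the flipped bit is at their intersection.

row 1, column 1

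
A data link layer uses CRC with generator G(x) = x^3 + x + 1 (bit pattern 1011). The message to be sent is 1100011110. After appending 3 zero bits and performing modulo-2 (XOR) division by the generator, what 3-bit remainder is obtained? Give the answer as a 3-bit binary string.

Append 3 zeros: 1100011110000. Divide by 1011 (XOR where the leading bit is 1):
  pos 0: 1100 XOR 1011 = 0111
  pos 1: 1110 XOR 1011 = 0101
  pos 2: 1011 XOR 1011 = 0000
  pos 6: 1110 XOR 1011 = 0101
  pos 7: 1010 XOR 1011 = 0001
Remainder (last 3 bits) = 100. This is the CRC / FCS.

100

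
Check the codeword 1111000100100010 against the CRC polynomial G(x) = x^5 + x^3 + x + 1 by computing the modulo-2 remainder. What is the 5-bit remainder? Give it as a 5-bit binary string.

10110

Modulo-2 division of 1111000100100010 by 101011:
  pos 0: 111100 XOR 101011 = 010111
  pos 1: 101110 XOR 101011 = 000101
  pos 4: 101100 XOR 101011 = 000111
  pos 7: 111100 XOR 101011 = 010111
  pos 8: 101110 XOR 101011 = 000101
Remainder = 10110 (nonzero — an error is detected).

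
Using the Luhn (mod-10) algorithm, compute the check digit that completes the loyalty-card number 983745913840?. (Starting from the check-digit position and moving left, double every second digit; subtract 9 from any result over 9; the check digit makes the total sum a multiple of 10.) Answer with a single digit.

6

Partial digits right→left: 0 4 8 3 1 9 5 4 7 3 8 9
Double every second digit counting from the check-digit position (so the 1st, 3rd, 5th, ... of the partial from the right).
  doubled (with −9 where >9): 0 7 2 1 5 7 → sum 22
  kept as-is: 4 3 9 4 3 9 → sum 32
Total = 22 + 32 = 54.
Check digit = (10 − (54 mod 10)) mod 10 = 6.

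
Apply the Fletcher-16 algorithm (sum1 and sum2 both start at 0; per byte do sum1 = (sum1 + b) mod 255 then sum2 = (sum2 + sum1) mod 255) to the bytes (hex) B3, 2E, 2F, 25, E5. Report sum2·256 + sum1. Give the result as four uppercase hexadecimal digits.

Running sums (mod 255):
  after byte 0 (B3): sum1=179, sum2=179
  after byte 1 (2E): sum1=225, sum2=149
  after byte 2 (2F): sum1=17, sum2=166
  after byte 3 (25): sum1=54, sum2=220
  after byte 4 (E5): sum1=28, sum2=248
Checksum = sum2·256 + sum1 = 248·256 + 28 = 63516 = 0xF81C.

F81C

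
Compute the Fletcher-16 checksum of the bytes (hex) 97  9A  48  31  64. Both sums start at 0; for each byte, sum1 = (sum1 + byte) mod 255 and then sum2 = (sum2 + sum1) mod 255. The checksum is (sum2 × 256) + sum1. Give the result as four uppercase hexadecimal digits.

0010

Running sums (mod 255):
  after byte 0 (97): sum1=151, sum2=151
  after byte 1 (9A): sum1=50, sum2=201
  after byte 2 (48): sum1=122, sum2=68
  after byte 3 (31): sum1=171, sum2=239
  after byte 4 (64): sum1=16, sum2=0
Checksum = sum2·256 + sum1 = 0·256 + 16 = 16 = 0x0010.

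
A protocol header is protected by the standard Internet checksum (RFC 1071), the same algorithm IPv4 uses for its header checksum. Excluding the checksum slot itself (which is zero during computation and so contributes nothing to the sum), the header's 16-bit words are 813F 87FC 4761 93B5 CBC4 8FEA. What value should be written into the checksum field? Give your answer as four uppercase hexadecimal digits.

BFFD

One's-complement addition (fold any carry out of bit 15 back into bit 0):
  0x813F + 0x87FC = 0x1093B → wrap carry → 0x093C
  0x093C + 0x4761 = 0x0509D
  0x509D + 0x93B5 = 0x0E452
  0xE452 + 0xCBC4 = 0x1B016 → wrap carry → 0xB017
  0xB017 + 0x8FEA = 0x14001 → wrap carry → 0x4002
One's-complement sum = 0x4002.
Checksum = ~0x4002 & 0xFFFF = 0xBFFD.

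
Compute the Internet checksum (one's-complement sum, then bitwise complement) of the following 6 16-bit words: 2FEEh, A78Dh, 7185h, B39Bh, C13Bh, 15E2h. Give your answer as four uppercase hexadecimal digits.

2C45

One's-complement addition (fold any carry out of bit 15 back into bit 0):
  0x2FEE + 0xA78D = 0x0D77B
  0xD77B + 0x7185 = 0x14900 → wrap carry → 0x4901
  0x4901 + 0xB39B = 0x0FC9C
  0xFC9C + 0xC13B = 0x1BDD7 → wrap carry → 0xBDD8
  0xBDD8 + 0x15E2 = 0x0D3BA
One's-complement sum = 0xD3BA.
Checksum = ~0xD3BA & 0xFFFF = 0x2C45.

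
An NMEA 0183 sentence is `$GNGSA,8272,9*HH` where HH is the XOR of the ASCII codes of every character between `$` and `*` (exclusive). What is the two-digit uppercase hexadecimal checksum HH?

6A

XOR the ASCII codes of the payload characters:
  'G' = 0x47 → acc = 0x47
  'N' = 0x4E → acc = 0x09
  'G' = 0x47 → acc = 0x4E
  'S' = 0x53 → acc = 0x1D
  'A' = 0x41 → acc = 0x5C
  ',' = 0x2C → acc = 0x70
  '8' = 0x38 → acc = 0x48
  '2' = 0x32 → acc = 0x7A
  '7' = 0x37 → acc = 0x4D
  '2' = 0x32 → acc = 0x7F
  ',' = 0x2C → acc = 0x53
  '9' = 0x39 → acc = 0x6A
Checksum = 0x6A.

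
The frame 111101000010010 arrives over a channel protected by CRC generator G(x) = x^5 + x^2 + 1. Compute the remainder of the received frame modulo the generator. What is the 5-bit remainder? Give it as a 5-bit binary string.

00000

Modulo-2 division of 111101000010010 by 100101:
  pos 0: 111101 XOR 100101 = 011000
  pos 1: 110000 XOR 100101 = 010101
  pos 2: 101010 XOR 100101 = 001111
  pos 4: 111100 XOR 100101 = 011001
  pos 5: 110011 XOR 100101 = 010110
  pos 6: 101100 XOR 100101 = 001001
  pos 8: 100101 XOR 100101 = 000000
Remainder = 00000 (zero — the frame passes the CRC check).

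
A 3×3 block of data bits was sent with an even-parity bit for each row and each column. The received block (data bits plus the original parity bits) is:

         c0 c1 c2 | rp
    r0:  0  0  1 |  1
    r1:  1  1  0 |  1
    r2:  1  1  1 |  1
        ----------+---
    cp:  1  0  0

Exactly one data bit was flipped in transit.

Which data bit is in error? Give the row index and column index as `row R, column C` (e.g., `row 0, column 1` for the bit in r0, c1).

row 1, column 0

Recompute each row's even parity and compare to rp:
  r0: data parity 1, sent rp 1 → ok
  r1: data parity 0, sent rp 1 → mismatch
  r2: data parity 1, sent rp 1 → ok
Recompute each column's even parity and compare to cp:
  c0: data parity 0, sent cp 1 → mismatch
  c1: data parity 0, sent cp 0 → ok
  c2: data parity 0, sent cp 0 → ok
Exactly one row (r1) and one column (c0) fail → the flipped bit is at their intersection.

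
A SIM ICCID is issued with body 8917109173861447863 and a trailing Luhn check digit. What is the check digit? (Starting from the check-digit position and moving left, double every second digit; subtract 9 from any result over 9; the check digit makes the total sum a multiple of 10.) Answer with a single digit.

Partial digits right→left: 3 6 8 7 4 4 1 6 8 3 7 1 9 0 1 7 1 9 8
Double every second digit counting from the check-digit position (so the 1st, 3rd, 5th, ... of the partial from the right).
  doubled (with −9 where >9): 6 7 8 2 7 5 9 2 2 7 → sum 55
  kept as-is: 6 7 4 6 3 1 0 7 9 → sum 43
Total = 55 + 43 = 98.
Check digit = (10 − (98 mod 10)) mod 10 = 2.

2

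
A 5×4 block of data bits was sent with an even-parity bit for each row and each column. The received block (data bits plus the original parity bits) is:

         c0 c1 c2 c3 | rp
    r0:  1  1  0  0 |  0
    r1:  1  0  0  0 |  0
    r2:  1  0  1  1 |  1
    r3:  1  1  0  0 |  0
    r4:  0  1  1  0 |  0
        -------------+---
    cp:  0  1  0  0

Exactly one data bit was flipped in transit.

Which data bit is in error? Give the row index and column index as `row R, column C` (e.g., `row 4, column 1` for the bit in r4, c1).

Recompute each row's even parity and compare to rp:
  r0: data parity 0, sent rp 0 → ok
  r1: data parity 1, sent rp 0 → mismatch
  r2: data parity 1, sent rp 1 → ok
  r3: data parity 0, sent rp 0 → ok
  r4: data parity 0, sent rp 0 → ok
Recompute each column's even parity and compare to cp:
  c0: data parity 0, sent cp 0 → ok
  c1: data parity 1, sent cp 1 → ok
  c2: data parity 0, sent cp 0 → ok
  c3: data parity 1, sent cp 0 → mismatch
Exactly one row (r1) and one column (c3) fail → the flipped bit is at their intersection.

row 1, column 3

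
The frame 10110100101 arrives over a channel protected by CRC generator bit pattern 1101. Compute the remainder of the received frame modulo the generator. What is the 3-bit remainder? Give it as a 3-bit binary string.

Modulo-2 division of 10110100101 by 1101:
  pos 0: 1011 XOR 1101 = 0110
  pos 1: 1100 XOR 1101 = 0001
  pos 4: 1100 XOR 1101 = 0001
  pos 7: 1101 XOR 1101 = 0000
Remainder = 000 (zero — the frame passes the CRC check).

000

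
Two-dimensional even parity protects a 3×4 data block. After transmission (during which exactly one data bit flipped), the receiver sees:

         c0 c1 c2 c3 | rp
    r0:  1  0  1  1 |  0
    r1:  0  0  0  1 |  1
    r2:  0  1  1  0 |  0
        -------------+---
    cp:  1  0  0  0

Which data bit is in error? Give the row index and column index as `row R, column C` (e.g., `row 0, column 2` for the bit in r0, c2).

Recompute each row's even parity and compare to rp:
  r0: data parity 1, sent rp 0 → mismatch
  r1: data parity 1, sent rp 1 → ok
  r2: data parity 0, sent rp 0 → ok
Recompute each column's even parity and compare to cp:
  c0: data parity 1, sent cp 1 → ok
  c1: data parity 1, sent cp 0 → mismatch
  c2: data parity 0, sent cp 0 → ok
  c3: data parity 0, sent cp 0 → ok
Exactly one row (r0) and one column (c1) fail → the flipped bit is at their intersection.

row 0, column 1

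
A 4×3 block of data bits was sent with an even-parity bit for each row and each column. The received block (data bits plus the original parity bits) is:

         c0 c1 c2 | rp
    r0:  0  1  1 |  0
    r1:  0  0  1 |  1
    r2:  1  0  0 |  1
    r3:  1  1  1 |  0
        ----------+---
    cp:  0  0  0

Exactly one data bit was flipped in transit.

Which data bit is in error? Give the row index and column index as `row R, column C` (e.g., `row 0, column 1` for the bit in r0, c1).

Recompute each row's even parity and compare to rp:
  r0: data parity 0, sent rp 0 → ok
  r1: data parity 1, sent rp 1 → ok
  r2: data parity 1, sent rp 1 → ok
  r3: data parity 1, sent rp 0 → mismatch
Recompute each column's even parity and compare to cp:
  c0: data parity 0, sent cp 0 → ok
  c1: data parity 0, sent cp 0 → ok
  c2: data parity 1, sent cp 0 → mismatch
Exactly one row (r3) and one column (c2) fail → the flipped bit is at their intersection.

row 3, column 2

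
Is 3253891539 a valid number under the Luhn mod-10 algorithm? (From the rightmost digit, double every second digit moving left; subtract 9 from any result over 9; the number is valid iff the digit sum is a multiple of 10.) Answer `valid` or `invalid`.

valid

From the right, keep odd positions and double even positions (subtract 9 from any doubled value over 9):
  doubled (positions 2,4,...): 6 2 7 1 6 → sum 22
  kept (positions 1,3,...): 9 5 9 3 2 → sum 28
Total = 50.
50 mod 10 = 0, so the number is valid.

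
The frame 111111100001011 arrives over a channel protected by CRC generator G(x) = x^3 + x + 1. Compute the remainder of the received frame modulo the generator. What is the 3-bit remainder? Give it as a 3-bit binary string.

Modulo-2 division of 111111100001011 by 1011:
  pos 0: 1111 XOR 1011 = 0100
  pos 1: 1001 XOR 1011 = 0010
  pos 3: 1011 XOR 1011 = 0000
  pos 11: 1011 XOR 1011 = 0000
Remainder = 000 (zero — the frame passes the CRC check).

000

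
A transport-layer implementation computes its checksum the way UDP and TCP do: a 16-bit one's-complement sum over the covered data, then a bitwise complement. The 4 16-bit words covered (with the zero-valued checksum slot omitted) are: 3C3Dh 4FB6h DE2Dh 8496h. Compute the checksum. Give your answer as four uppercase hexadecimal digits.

One's-complement addition (fold any carry out of bit 15 back into bit 0):
  0x3C3D + 0x4FB6 = 0x08BF3
  0x8BF3 + 0xDE2D = 0x16A20 → wrap carry → 0x6A21
  0x6A21 + 0x8496 = 0x0EEB7
One's-complement sum = 0xEEB7.
Checksum = ~0xEEB7 & 0xFFFF = 0x1148.

1148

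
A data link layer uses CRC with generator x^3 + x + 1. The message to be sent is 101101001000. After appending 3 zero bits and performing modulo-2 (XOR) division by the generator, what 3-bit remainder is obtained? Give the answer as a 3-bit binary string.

001

Append 3 zeros: 101101001000000. Divide by 1011 (XOR where the leading bit is 1):
  pos 0: 1011 XOR 1011 = 0000
  pos 5: 1001 XOR 1011 = 0010
  pos 7: 1000 XOR 1011 = 0011
  pos 9: 1100 XOR 1011 = 0111
  pos 10: 1110 XOR 1011 = 0101
  pos 11: 1010 XOR 1011 = 0001
Remainder (last 3 bits) = 001. This is the CRC / FCS.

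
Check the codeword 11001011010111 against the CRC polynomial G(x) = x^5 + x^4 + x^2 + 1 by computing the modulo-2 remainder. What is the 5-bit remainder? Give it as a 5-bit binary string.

Modulo-2 division of 11001011010111 by 110101:
  pos 0: 110010 XOR 110101 = 000111
  pos 3: 111110 XOR 110101 = 001011
  pos 5: 101110 XOR 110101 = 011011
  pos 6: 110111 XOR 110101 = 000010
Remainder = 01011 (nonzero — an error is detected).

01011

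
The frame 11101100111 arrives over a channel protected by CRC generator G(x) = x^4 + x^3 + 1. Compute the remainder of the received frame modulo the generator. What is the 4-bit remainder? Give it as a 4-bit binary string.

Modulo-2 division of 11101100111 by 11001:
  pos 0: 11101 XOR 11001 = 00100
  pos 2: 10010 XOR 11001 = 01011
  pos 3: 10110 XOR 11001 = 01111
  pos 4: 11111 XOR 11001 = 00110
  pos 6: 11011 XOR 11001 = 00010
Remainder = 0010 (nonzero — an error is detected).

0010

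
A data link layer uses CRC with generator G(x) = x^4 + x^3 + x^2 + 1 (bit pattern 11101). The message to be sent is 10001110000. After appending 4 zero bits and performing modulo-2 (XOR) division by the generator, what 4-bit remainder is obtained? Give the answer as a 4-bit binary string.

Append 4 zeros: 100011100000000. Divide by 11101 (XOR where the leading bit is 1):
  pos 0: 10001 XOR 11101 = 01100
  pos 1: 11001 XOR 11101 = 00100
  pos 3: 10010 XOR 11101 = 01111
  pos 4: 11110 XOR 11101 = 00011
  pos 7: 11000 XOR 11101 = 00101
  pos 9: 10100 XOR 11101 = 01001
  pos 10: 10010 XOR 11101 = 01111
Remainder (last 4 bits) = 1111. This is the CRC / FCS.

1111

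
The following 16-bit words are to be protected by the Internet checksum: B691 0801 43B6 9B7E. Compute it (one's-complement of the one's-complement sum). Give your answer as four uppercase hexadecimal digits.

6238

One's-complement addition (fold any carry out of bit 15 back into bit 0):
  0xB691 + 0x0801 = 0x0BE92
  0xBE92 + 0x43B6 = 0x10248 → wrap carry → 0x0249
  0x0249 + 0x9B7E = 0x09DC7
One's-complement sum = 0x9DC7.
Checksum = ~0x9DC7 & 0xFFFF = 0x6238.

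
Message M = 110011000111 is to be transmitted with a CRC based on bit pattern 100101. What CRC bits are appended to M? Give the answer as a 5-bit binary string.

Append 5 zeros: 11001100011100000. Divide by 100101 (XOR where the leading bit is 1):
  pos 0: 110011 XOR 100101 = 010110
  pos 1: 101100 XOR 100101 = 001001
  pos 3: 100100 XOR 100101 = 000001
  pos 8: 111100 XOR 100101 = 011001
  pos 9: 110010 XOR 100101 = 010111
  pos 10: 101110 XOR 100101 = 001011
Remainder (last 5 bits) = 10110. This is the CRC / FCS.

10110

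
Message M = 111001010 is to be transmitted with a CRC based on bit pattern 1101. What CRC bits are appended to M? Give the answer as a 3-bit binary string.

111

Append 3 zeros: 111001010000. Divide by 1101 (XOR where the leading bit is 1):
  pos 0: 1110 XOR 1101 = 0011
  pos 2: 1101 XOR 1101 = 0000
  pos 7: 1000 XOR 1101 = 0101
  pos 8: 1010 XOR 1101 = 0111
Remainder (last 3 bits) = 111. This is the CRC / FCS.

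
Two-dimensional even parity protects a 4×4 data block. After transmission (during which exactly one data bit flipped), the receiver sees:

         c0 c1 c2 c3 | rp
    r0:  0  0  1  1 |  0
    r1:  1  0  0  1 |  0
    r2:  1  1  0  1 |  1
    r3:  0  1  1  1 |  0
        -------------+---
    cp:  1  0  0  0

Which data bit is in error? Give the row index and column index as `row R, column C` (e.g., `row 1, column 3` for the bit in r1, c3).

Recompute each row's even parity and compare to rp:
  r0: data parity 0, sent rp 0 → ok
  r1: data parity 0, sent rp 0 → ok
  r2: data parity 1, sent rp 1 → ok
  r3: data parity 1, sent rp 0 → mismatch
Recompute each column's even parity and compare to cp:
  c0: data parity 0, sent cp 1 → mismatch
  c1: data parity 0, sent cp 0 → ok
  c2: data parity 0, sent cp 0 → ok
  c3: data parity 0, sent cp 0 → ok
Exactly one row (r3) and one column (c0) fail → the flipped bit is at their intersection.

row 3, column 0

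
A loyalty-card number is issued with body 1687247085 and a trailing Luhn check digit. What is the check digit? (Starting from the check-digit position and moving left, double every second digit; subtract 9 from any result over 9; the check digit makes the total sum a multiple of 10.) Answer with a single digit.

7

Partial digits right→left: 5 8 0 7 4 2 7 8 6 1
Double every second digit counting from the check-digit position (so the 1st, 3rd, 5th, ... of the partial from the right).
  doubled (with −9 where >9): 1 0 8 5 3 → sum 17
  kept as-is: 8 7 2 8 1 → sum 26
Total = 17 + 26 = 43.
Check digit = (10 − (43 mod 10)) mod 10 = 7.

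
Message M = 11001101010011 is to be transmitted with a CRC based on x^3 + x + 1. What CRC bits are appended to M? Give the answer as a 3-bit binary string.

Append 3 zeros: 11001101010011000. Divide by 1011 (XOR where the leading bit is 1):
  pos 0: 1100 XOR 1011 = 0111
  pos 1: 1111 XOR 1011 = 0100
  pos 2: 1001 XOR 1011 = 0010
  pos 4: 1001 XOR 1011 = 0010
  pos 6: 1001 XOR 1011 = 0010
  pos 8: 1000 XOR 1011 = 0011
  pos 10: 1111 XOR 1011 = 0100
  pos 11: 1000 XOR 1011 = 0011
  pos 13: 1100 XOR 1011 = 0111
Remainder (last 3 bits) = 111. This is the CRC / FCS.

111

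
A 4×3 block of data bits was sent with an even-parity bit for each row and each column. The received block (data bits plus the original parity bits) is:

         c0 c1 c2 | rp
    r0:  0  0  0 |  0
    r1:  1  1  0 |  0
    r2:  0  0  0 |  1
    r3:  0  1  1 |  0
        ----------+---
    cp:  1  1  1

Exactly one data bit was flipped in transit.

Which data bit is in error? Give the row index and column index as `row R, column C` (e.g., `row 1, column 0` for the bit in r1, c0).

Recompute each row's even parity and compare to rp:
  r0: data parity 0, sent rp 0 → ok
  r1: data parity 0, sent rp 0 → ok
  r2: data parity 0, sent rp 1 → mismatch
  r3: data parity 0, sent rp 0 → ok
Recompute each column's even parity and compare to cp:
  c0: data parity 1, sent cp 1 → ok
  c1: data parity 0, sent cp 1 → mismatch
  c2: data parity 1, sent cp 1 → ok
Exactly one row (r2) and one column (c1) fail → the flipped bit is at their intersection.

row 2, column 1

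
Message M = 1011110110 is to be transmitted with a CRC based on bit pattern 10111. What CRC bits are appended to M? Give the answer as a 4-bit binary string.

Append 4 zeros: 10111101100000. Divide by 10111 (XOR where the leading bit is 1):
  pos 0: 10111 XOR 10111 = 00000
  pos 5: 10110 XOR 10111 = 00001
  pos 9: 10000 XOR 10111 = 00111
Remainder (last 4 bits) = 0111. This is the CRC / FCS.

0111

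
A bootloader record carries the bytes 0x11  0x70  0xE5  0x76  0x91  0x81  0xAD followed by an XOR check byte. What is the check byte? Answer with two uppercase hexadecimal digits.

4F

XOR the bytes together:
  start with 0x11
  0x11 ⊕ 0x70 = 0x61
  0x61 ⊕ 0xE5 = 0x84
  0x84 ⊕ 0x76 = 0xF2
  0xF2 ⊕ 0x91 = 0x63
  0x63 ⊕ 0x81 = 0xE2
  0xE2 ⊕ 0xAD = 0x4F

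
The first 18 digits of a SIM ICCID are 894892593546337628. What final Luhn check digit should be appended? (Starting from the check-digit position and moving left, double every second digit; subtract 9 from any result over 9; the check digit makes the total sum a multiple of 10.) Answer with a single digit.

6

Partial digits right→left: 8 2 6 7 3 3 6 4 5 3 9 5 2 9 8 4 9 8
Double every second digit counting from the check-digit position (so the 1st, 3rd, 5th, ... of the partial from the right).
  doubled (with −9 where >9): 7 3 6 3 1 9 4 7 9 → sum 49
  kept as-is: 2 7 3 4 3 5 9 4 8 → sum 45
Total = 49 + 45 = 94.
Check digit = (10 − (94 mod 10)) mod 10 = 6.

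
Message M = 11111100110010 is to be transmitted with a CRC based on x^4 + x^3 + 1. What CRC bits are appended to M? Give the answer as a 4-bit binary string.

Append 4 zeros: 111111001100100000. Divide by 11001 (XOR where the leading bit is 1):
  pos 0: 11111 XOR 11001 = 00110
  pos 2: 11010 XOR 11001 = 00011
  pos 5: 11011 XOR 11001 = 00010
  pos 8: 10001 XOR 11001 = 01000
  pos 9: 10000 XOR 11001 = 01001
  pos 10: 10010 XOR 11001 = 01011
  pos 11: 10110 XOR 11001 = 01111
  pos 12: 11110 XOR 11001 = 00111
Remainder (last 4 bits) = 1110. This is the CRC / FCS.

1110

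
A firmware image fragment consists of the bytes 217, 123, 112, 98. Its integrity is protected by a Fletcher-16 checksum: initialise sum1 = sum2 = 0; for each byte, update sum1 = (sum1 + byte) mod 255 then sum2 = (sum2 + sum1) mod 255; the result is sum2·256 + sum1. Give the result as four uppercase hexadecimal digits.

1D28

Running sums (mod 255):
  after byte 0 (217): sum1=217, sum2=217
  after byte 1 (123): sum1=85, sum2=47
  after byte 2 (112): sum1=197, sum2=244
  after byte 3 (98): sum1=40, sum2=29
Checksum = sum2·256 + sum1 = 29·256 + 40 = 7464 = 0x1D28.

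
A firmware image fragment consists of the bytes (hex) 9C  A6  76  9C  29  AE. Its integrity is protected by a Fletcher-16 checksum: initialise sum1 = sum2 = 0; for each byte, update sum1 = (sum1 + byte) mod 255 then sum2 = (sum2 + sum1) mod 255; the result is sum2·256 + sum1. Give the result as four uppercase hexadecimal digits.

9D2E

Running sums (mod 255):
  after byte 0 (9C): sum1=156, sum2=156
  after byte 1 (A6): sum1=67, sum2=223
  after byte 2 (76): sum1=185, sum2=153
  after byte 3 (9C): sum1=86, sum2=239
  after byte 4 (29): sum1=127, sum2=111
  after byte 5 (AE): sum1=46, sum2=157
Checksum = sum2·256 + sum1 = 157·256 + 46 = 40238 = 0x9D2E.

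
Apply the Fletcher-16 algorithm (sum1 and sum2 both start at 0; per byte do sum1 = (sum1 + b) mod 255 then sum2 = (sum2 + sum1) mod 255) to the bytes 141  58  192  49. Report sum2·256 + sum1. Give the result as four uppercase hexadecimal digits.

Running sums (mod 255):
  after byte 0 (141): sum1=141, sum2=141
  after byte 1 (58): sum1=199, sum2=85
  after byte 2 (192): sum1=136, sum2=221
  after byte 3 (49): sum1=185, sum2=151
Checksum = sum2·256 + sum1 = 151·256 + 185 = 38841 = 0x97B9.

97B9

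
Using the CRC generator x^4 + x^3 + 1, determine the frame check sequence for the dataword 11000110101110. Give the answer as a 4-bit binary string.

1110

Append 4 zeros: 110001101011100000. Divide by 11001 (XOR where the leading bit is 1):
  pos 0: 11000 XOR 11001 = 00001
  pos 4: 11101 XOR 11001 = 00100
  pos 6: 10001 XOR 11001 = 01000
  pos 7: 10001 XOR 11001 = 01000
  pos 8: 10001 XOR 11001 = 01000
  pos 9: 10000 XOR 11001 = 01001
  pos 10: 10010 XOR 11001 = 01011
  pos 11: 10110 XOR 11001 = 01111
  pos 12: 11110 XOR 11001 = 00111
Remainder (last 4 bits) = 1110. This is the CRC / FCS.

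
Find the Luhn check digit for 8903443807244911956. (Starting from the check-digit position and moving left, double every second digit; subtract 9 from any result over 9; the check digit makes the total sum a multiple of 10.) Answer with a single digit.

3

Partial digits right→left: 6 5 9 1 1 9 4 4 2 7 0 8 3 4 4 3 0 9 8
Double every second digit counting from the check-digit position (so the 1st, 3rd, 5th, ... of the partial from the right).
  doubled (with −9 where >9): 3 9 2 8 4 0 6 8 0 7 → sum 47
  kept as-is: 5 1 9 4 7 8 4 3 9 → sum 50
Total = 47 + 50 = 97.
Check digit = (10 − (97 mod 10)) mod 10 = 3.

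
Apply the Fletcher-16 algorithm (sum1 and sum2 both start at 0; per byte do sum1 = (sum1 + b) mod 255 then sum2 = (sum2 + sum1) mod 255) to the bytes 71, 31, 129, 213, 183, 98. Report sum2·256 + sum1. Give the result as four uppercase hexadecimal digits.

A0D7

Running sums (mod 255):
  after byte 0 (71): sum1=71, sum2=71
  after byte 1 (31): sum1=102, sum2=173
  after byte 2 (129): sum1=231, sum2=149
  after byte 3 (213): sum1=189, sum2=83
  after byte 4 (183): sum1=117, sum2=200
  after byte 5 (98): sum1=215, sum2=160
Checksum = sum2·256 + sum1 = 160·256 + 215 = 41175 = 0xA0D7.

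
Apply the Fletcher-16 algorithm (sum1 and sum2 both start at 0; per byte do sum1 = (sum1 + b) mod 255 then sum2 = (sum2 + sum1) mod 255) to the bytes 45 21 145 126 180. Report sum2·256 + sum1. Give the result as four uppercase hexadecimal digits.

Running sums (mod 255):
  after byte 0 (45): sum1=45, sum2=45
  after byte 1 (21): sum1=66, sum2=111
  after byte 2 (145): sum1=211, sum2=67
  after byte 3 (126): sum1=82, sum2=149
  after byte 4 (180): sum1=7, sum2=156
Checksum = sum2·256 + sum1 = 156·256 + 7 = 39943 = 0x9C07.

9C07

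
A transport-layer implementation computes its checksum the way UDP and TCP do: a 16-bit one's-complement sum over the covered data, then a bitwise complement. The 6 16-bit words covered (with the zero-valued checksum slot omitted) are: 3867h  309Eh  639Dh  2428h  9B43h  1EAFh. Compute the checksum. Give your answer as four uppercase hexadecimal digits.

5542

One's-complement addition (fold any carry out of bit 15 back into bit 0):
  0x3867 + 0x309E = 0x06905
  0x6905 + 0x639D = 0x0CCA2
  0xCCA2 + 0x2428 = 0x0F0CA
  0xF0CA + 0x9B43 = 0x18C0D → wrap carry → 0x8C0E
  0x8C0E + 0x1EAF = 0x0AABD
One's-complement sum = 0xAABD.
Checksum = ~0xAABD & 0xFFFF = 0x5542.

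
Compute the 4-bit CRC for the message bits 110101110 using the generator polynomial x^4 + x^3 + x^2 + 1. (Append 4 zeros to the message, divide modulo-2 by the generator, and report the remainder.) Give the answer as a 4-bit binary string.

0110

Append 4 zeros: 1101011100000. Divide by 11101 (XOR where the leading bit is 1):
  pos 0: 11010 XOR 11101 = 00111
  pos 2: 11111 XOR 11101 = 00010
  pos 5: 10100 XOR 11101 = 01001
  pos 6: 10010 XOR 11101 = 01111
  pos 7: 11110 XOR 11101 = 00011
Remainder (last 4 bits) = 0110. This is the CRC / FCS.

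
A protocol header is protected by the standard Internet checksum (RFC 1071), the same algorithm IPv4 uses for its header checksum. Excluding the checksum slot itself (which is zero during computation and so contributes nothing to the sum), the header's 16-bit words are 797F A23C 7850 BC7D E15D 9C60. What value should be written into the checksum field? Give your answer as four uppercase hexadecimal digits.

31B7

One's-complement addition (fold any carry out of bit 15 back into bit 0):
  0x797F + 0xA23C = 0x11BBB → wrap carry → 0x1BBC
  0x1BBC + 0x7850 = 0x0940C
  0x940C + 0xBC7D = 0x15089 → wrap carry → 0x508A
  0x508A + 0xE15D = 0x131E7 → wrap carry → 0x31E8
  0x31E8 + 0x9C60 = 0x0CE48
One's-complement sum = 0xCE48.
Checksum = ~0xCE48 & 0xFFFF = 0x31B7.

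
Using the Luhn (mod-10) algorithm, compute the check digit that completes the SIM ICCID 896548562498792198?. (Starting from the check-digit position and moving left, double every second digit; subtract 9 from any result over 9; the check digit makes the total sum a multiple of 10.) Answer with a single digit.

Partial digits right→left: 8 9 1 2 9 7 8 9 4 2 6 5 8 4 5 6 9 8
Double every second digit counting from the check-digit position (so the 1st, 3rd, 5th, ... of the partial from the right).
  doubled (with −9 where >9): 7 2 9 7 8 3 7 1 9 → sum 53
  kept as-is: 9 2 7 9 2 5 4 6 8 → sum 52
Total = 53 + 52 = 105.
Check digit = (10 − (105 mod 10)) mod 10 = 5.

5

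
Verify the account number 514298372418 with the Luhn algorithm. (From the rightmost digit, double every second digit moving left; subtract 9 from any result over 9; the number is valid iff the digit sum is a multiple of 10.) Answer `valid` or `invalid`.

From the right, keep odd positions and double even positions (subtract 9 from any doubled value over 9):
  doubled (positions 2,4,...): 2 4 6 9 8 1 → sum 30
  kept (positions 1,3,...): 8 4 7 8 2 1 → sum 30
Total = 60.
60 mod 10 = 0, so the number is valid.

valid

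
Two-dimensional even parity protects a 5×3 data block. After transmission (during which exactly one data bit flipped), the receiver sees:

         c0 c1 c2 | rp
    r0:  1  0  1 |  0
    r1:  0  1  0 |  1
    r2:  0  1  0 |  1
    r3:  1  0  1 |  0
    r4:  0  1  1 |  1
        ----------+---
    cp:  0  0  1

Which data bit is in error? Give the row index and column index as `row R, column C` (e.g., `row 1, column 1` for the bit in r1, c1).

row 4, column 1

Recompute each row's even parity and compare to rp:
  r0: data parity 0, sent rp 0 → ok
  r1: data parity 1, sent rp 1 → ok
  r2: data parity 1, sent rp 1 → ok
  r3: data parity 0, sent rp 0 → ok
  r4: data parity 0, sent rp 1 → mismatch
Recompute each column's even parity and compare to cp:
  c0: data parity 0, sent cp 0 → ok
  c1: data parity 1, sent cp 0 → mismatch
  c2: data parity 1, sent cp 1 → ok
Exactly one row (r4) and one column (c1) fail → the flipped bit is at their intersection.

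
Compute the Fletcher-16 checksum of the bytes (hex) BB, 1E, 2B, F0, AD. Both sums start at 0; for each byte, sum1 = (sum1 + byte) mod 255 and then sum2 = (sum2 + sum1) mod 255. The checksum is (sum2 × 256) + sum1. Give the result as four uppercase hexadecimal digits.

34A3

Running sums (mod 255):
  after byte 0 (BB): sum1=187, sum2=187
  after byte 1 (1E): sum1=217, sum2=149
  after byte 2 (2B): sum1=5, sum2=154
  after byte 3 (F0): sum1=245, sum2=144
  after byte 4 (AD): sum1=163, sum2=52
Checksum = sum2·256 + sum1 = 52·256 + 163 = 13475 = 0x34A3.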